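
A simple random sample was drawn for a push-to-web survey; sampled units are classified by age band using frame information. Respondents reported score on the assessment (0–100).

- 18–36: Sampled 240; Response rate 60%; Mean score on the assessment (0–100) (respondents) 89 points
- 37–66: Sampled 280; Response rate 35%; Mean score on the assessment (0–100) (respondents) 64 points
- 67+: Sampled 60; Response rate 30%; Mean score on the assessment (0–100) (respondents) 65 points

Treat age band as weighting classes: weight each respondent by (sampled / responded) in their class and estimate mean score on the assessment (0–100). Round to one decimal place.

With weight = n_sampled/n_responded per class, the weighted class total is n_sampled:
  18–36: 240 × 89 = 21,360
  37–66: 280 × 64 = 17,920
  67+: 60 × 65 = 3900
Adjusted estimate = 43,180 / 580 = 74.4483 → 74.4.

74.4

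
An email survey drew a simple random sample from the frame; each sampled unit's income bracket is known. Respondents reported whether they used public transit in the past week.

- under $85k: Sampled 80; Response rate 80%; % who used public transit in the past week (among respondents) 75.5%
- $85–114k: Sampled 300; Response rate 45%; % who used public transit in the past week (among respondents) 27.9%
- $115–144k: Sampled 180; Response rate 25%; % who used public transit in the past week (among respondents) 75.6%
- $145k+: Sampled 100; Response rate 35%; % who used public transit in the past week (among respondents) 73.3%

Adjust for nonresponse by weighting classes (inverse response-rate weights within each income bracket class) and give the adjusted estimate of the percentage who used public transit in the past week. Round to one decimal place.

Each respondent's weight = sampled/responded in their class; summing within a class gives n_sampled, so:
  under $85k: 80 × 75.5 = 6040
  $85–114k: 300 × 27.9 = 8370
  $115–144k: 180 × 75.6 = 13608
  $145k+: 100 × 73.3 = 7330
Adjusted estimate = 35,348 / 660 = 53.5576 → 53.6%.

53.6%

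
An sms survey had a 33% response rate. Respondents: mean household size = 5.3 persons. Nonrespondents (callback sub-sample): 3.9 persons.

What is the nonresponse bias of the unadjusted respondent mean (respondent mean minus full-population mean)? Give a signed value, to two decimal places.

+0.94

Nonresponse fraction = 1 − 0.33 = 0.67.
Bias = (nonresponse fraction) × (respondent mean − nonrespondent mean)
     = 0.67 × (5.3 − 3.9) = 0.67 × 1.4 = 0.938.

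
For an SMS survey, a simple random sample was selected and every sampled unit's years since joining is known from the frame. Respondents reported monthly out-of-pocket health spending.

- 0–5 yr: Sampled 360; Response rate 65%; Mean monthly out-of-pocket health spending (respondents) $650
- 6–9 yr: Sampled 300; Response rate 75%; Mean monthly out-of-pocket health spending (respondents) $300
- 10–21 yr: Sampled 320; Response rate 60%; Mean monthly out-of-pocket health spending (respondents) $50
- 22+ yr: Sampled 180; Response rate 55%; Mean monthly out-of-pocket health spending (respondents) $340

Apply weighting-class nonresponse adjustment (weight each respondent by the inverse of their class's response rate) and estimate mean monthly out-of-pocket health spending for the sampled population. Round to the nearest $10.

With weight = n_sampled/n_responded per class, the weighted class total is n_sampled:
  0–5 yr: 360 × 650 = 234,000
  6–9 yr: 300 × 300 = 90,000
  10–21 yr: 320 × 50 = 16,000
  22+ yr: 180 × 340 = 61,200
Adjusted estimate = 401,200 / 1,160 = 345.862 → $350.

$350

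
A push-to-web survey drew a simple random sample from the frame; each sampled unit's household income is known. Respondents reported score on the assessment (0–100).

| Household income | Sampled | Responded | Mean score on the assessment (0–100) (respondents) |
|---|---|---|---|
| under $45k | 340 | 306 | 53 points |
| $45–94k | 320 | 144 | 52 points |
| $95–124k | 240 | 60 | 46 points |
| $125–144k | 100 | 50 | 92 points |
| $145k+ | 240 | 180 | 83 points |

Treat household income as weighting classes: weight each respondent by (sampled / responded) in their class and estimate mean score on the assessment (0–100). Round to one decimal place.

60.3

Response rates by class: under $45k 306/340 = 90%, $45–94k 144/320 = 45%, $95–124k 60/240 = 25%, $125–144k 50/100 = 50%, $145k+ 180/240 = 75%.
Each respondent's weight = sampled/responded in their class; summing within a class gives n_sampled, so:
  under $45k: 340 × 53 = 18,020
  $45–94k: 320 × 52 = 16,640
  $95–124k: 240 × 46 = 11,040
  $125–144k: 100 × 92 = 9200
  $145k+: 240 × 83 = 19,920
Adjusted estimate = 74,820 / 1,240 = 60.3387 → 60.3.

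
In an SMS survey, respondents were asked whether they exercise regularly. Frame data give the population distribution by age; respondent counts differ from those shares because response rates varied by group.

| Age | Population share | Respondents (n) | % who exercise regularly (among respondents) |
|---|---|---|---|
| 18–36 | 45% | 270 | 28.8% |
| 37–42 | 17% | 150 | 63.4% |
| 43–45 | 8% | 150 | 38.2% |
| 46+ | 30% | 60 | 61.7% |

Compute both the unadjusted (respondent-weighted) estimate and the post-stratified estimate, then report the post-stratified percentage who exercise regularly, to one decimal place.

Unadjusted (pooled respondent) estimate weights by respondent counts:
  (270/630)×28.8 + (150/630)×63.4 + (150/630)×38.2 + (60/630)×61.7 = 42.4095%
Reweighting by population age shares:
  0.45×28.8 + 0.17×63.4 + 0.08×38.2 + 0.3×61.7 = 45.304%

45.3%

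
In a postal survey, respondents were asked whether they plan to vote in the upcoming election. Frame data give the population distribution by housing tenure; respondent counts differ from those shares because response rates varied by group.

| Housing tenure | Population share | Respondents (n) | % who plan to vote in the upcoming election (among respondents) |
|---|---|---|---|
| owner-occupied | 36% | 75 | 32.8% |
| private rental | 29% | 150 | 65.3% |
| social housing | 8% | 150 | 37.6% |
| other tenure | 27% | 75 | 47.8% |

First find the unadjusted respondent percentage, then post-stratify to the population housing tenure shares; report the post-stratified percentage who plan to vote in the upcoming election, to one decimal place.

Unadjusted (pooled respondent) estimate weights by respondent counts:
  (75/450)×32.8 + (150/450)×65.3 + (150/450)×37.6 + (75/450)×47.8 = 47.7333%
Reweighting by population housing tenure shares:
  0.36×32.8 + 0.29×65.3 + 0.08×37.6 + 0.27×47.8 = 46.659%

46.7%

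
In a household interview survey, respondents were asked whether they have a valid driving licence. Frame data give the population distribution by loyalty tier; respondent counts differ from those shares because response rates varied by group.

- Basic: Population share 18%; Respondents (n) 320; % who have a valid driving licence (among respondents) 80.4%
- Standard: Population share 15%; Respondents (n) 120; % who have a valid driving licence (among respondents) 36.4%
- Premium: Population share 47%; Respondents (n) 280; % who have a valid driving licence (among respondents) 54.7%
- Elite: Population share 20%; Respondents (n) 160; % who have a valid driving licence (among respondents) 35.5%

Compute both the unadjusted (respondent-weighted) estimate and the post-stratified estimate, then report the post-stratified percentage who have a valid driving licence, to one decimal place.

52.7%

Without adjustment, the pooled respondent share is:
  (320/880)×80.4 + (120/880)×36.4 + (280/880)×54.7 + (160/880)×35.5 = 58.0591%
Post-stratified estimate weights by population shares:
  0.18×80.4 + 0.15×36.4 + 0.47×54.7 + 0.2×35.5 = 52.741%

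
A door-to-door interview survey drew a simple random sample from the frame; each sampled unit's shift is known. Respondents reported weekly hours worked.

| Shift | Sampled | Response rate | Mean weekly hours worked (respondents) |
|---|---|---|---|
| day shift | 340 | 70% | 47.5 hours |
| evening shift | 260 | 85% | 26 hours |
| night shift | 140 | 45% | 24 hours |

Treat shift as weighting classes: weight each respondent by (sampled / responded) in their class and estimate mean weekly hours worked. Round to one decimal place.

35.5

With weight = n_sampled/n_responded per class, the weighted class total is n_sampled:
  day shift: 340 × 47.5 = 16,150
  evening shift: 260 × 26 = 6760
  night shift: 140 × 24 = 3360
Adjusted estimate = 26,270 / 740 = 35.5 → 35.5.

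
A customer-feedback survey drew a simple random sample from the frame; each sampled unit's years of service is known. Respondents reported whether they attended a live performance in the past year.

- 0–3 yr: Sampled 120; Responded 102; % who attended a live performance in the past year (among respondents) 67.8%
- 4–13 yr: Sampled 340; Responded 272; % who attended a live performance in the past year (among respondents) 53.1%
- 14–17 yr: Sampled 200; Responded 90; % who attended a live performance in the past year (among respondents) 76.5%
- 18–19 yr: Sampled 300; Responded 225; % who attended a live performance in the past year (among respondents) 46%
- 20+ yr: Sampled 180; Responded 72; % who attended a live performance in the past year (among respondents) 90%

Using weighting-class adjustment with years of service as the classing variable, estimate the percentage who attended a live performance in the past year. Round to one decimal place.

62.7%

Response rates by class: 0–3 yr 102/120 = 85%, 4–13 yr 272/340 = 80%, 14–17 yr 90/200 = 45%, 18–19 yr 225/300 = 75%, 20+ yr 72/180 = 40%.
Inverse-response-rate weighting restores each class to its sampled count, so class totals weight by n_sampled:
  0–3 yr: 120 × 67.8 = 8136
  4–13 yr: 340 × 53.1 = 18,054
  14–17 yr: 200 × 76.5 = 15,300
  18–19 yr: 300 × 46 = 13,800
  20+ yr: 180 × 90 = 16,200
Adjusted estimate = 71,490 / 1,140 = 62.7105 → 62.7%.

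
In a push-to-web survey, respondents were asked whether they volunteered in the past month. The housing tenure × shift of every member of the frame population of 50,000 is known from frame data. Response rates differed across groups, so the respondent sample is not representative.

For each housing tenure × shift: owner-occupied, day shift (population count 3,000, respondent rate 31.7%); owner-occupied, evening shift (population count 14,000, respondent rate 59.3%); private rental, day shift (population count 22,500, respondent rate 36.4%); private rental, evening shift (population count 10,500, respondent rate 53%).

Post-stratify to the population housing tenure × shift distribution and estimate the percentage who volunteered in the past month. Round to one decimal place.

Post-stratification weights by population share, not respondent share:
  owner-occupied, day shift: (3,000/50,000) × 31.7 = 1.902
  owner-occupied, evening shift: (14,000/50,000) × 59.3 = 16.604
  private rental, day shift: (22,500/50,000) × 36.4 = 16.38
  private rental, evening shift: (10,500/50,000) × 53 = 11.13
Post-stratified estimate = 46.016 → 46.0%.

46.0%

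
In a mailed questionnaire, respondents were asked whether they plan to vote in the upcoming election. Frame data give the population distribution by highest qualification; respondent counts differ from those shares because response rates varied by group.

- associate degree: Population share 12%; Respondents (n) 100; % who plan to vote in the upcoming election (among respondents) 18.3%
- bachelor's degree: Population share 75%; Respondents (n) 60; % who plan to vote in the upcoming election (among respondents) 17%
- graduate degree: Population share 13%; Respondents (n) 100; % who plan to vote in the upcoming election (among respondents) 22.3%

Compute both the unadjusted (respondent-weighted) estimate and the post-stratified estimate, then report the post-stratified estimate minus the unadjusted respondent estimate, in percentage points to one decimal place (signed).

-1.7 percentage points

Naive respondent-only estimate (weights = respondent counts):
  (100/260)×18.3 + (60/260)×17 + (100/260)×22.3 = 19.5385%
Post-stratifying to population shares instead:
  0.12×18.3 + 0.75×17 + 0.13×22.3 = 17.845%
Difference = 17.845 − 19.5385 = -1.6935 pp.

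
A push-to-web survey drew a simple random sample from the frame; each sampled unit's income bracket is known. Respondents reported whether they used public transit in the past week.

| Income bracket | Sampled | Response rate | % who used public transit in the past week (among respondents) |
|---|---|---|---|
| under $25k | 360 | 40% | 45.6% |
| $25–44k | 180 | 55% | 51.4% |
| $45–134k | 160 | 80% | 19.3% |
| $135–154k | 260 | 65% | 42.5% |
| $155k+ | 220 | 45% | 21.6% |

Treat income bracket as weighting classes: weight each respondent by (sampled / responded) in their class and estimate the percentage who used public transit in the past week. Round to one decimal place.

Each respondent's weight = sampled/responded in their class; summing within a class gives n_sampled, so:
  under $25k: 360 × 45.6 = 16,416
  $25–44k: 180 × 51.4 = 9252
  $45–134k: 160 × 19.3 = 3088
  $135–154k: 260 × 42.5 = 11,050
  $155k+: 220 × 21.6 = 4752
Adjusted estimate = 44,558 / 1,180 = 37.761 → 37.8%.

37.8%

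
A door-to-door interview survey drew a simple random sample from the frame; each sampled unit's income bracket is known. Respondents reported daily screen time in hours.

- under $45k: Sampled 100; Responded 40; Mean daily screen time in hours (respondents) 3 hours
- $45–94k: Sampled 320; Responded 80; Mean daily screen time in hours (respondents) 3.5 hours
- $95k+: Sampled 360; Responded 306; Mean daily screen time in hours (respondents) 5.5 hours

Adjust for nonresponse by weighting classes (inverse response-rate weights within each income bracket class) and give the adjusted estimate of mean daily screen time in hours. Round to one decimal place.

Response rates by class: under $45k 40/100 = 40%, $45–94k 80/320 = 25%, $95k+ 306/360 = 85%.
Weighting each respondent by the inverse class response rate inflates each class back to its sampled size, so the class weight is n_sampled:
  under $45k: 100 × 3 = 300
  $45–94k: 320 × 3.5 = 1120
  $95k+: 360 × 5.5 = 1980
Adjusted estimate = 3400 / 780 = 4.35897 → 4.4.

4.4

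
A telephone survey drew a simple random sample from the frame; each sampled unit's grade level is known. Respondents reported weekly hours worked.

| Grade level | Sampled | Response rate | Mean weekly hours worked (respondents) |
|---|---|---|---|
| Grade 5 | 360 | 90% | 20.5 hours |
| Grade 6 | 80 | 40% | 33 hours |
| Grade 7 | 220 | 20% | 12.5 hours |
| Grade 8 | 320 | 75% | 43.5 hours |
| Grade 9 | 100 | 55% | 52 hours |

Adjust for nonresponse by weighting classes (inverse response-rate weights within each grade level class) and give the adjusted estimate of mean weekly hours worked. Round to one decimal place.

Each respondent's weight = sampled/responded in their class; summing within a class gives n_sampled, so:
  Grade 5: 360 × 20.5 = 7380
  Grade 6: 80 × 33 = 2640
  Grade 7: 220 × 12.5 = 2750
  Grade 8: 320 × 43.5 = 13,920
  Grade 9: 100 × 52 = 5200
Adjusted estimate = 31,890 / 1,080 = 29.5278 → 29.5.

29.5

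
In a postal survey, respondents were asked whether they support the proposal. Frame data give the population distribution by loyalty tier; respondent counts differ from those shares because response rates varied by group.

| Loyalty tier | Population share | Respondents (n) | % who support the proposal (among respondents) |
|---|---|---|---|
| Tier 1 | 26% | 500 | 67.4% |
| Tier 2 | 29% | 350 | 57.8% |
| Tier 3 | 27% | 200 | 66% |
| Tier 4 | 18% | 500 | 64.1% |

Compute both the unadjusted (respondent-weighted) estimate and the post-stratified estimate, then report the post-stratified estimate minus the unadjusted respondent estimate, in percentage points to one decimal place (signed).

-0.3 percentage points

Unadjusted (pooled respondent) estimate weights by respondent counts:
  (500/1550)×67.4 + (350/1550)×57.8 + (200/1550)×66 + (500/1550)×64.1 = 63.9871%
Post-stratified estimate weights by population shares:
  0.26×67.4 + 0.29×57.8 + 0.27×66 + 0.18×64.1 = 63.644%
Difference = 63.644 − 63.9871 = -0.3431 pp.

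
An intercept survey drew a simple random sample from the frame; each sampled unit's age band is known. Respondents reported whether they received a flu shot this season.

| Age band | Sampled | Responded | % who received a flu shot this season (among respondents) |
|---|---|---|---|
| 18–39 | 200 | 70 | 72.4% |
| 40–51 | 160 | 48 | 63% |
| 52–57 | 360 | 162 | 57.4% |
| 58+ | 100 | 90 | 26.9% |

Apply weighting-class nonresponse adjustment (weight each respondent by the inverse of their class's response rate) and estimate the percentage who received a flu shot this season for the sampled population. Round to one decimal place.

58.4%

Class response rates: 18–39 70/200 = 35%, 40–51 48/160 = 30%, 52–57 162/360 = 45%, 58+ 90/100 = 90%.
Each respondent's weight = sampled/responded in their class; summing within a class gives n_sampled, so:
  18–39: 200 × 72.4 = 14480
  40–51: 160 × 63 = 10,080
  52–57: 360 × 57.4 = 20,664
  58+: 100 × 26.9 = 2690
Adjusted estimate = 47,914 / 820 = 58.4317 → 58.4%.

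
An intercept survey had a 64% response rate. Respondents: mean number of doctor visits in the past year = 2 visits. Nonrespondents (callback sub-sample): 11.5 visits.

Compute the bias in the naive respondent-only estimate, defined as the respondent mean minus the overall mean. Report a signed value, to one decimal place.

-3.4

Nonresponse fraction = 1 − 0.64 = 0.36.
Bias = (nonresponse fraction) × (respondent mean − nonrespondent mean)
     = 0.36 × (2 − 11.5) = 0.36 × -9.5 = -3.42.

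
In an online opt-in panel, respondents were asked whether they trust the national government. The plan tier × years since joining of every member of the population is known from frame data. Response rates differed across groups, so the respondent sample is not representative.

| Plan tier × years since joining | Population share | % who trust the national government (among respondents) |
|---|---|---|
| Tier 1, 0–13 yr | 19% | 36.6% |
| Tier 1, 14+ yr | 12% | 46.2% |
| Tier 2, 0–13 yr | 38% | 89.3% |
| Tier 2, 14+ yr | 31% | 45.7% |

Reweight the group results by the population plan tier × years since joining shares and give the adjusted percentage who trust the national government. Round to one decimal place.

60.6%

Each cell contributes population-share × respondent value:
  Tier 1, 0–13 yr: 0.19 × 36.6 = 6.954
  Tier 1, 14+ yr: 0.12 × 46.2 = 5.544
  Tier 2, 0–13 yr: 0.38 × 89.3 = 33.934
  Tier 2, 14+ yr: 0.31 × 45.7 = 14.167
Post-stratified estimate = 60.599 → 60.6%.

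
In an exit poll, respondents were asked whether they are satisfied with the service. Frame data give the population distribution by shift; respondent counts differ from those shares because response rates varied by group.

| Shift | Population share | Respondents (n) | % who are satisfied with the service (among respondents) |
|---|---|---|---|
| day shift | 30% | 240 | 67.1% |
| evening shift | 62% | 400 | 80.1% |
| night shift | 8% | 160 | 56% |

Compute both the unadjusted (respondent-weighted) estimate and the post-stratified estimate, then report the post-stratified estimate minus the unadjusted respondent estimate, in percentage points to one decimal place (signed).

Naive respondent-only estimate (weights = respondent counts):
  (240/800)×67.1 + (400/800)×80.1 + (160/800)×56 = 71.38%
Post-stratified estimate weights by population shares:
  0.3×67.1 + 0.62×80.1 + 0.08×56 = 74.272%
Difference = 74.272 − 71.38 = 2.892 pp.

+2.9 percentage points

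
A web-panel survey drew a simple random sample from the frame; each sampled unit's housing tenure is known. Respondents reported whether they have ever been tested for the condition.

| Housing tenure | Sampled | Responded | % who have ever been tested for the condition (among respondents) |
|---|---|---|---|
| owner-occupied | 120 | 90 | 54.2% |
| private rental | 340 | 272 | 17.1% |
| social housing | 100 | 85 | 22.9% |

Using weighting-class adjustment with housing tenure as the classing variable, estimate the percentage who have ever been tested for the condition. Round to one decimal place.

26.1%

Response rates by class: owner-occupied 90/120 = 75%, private rental 272/340 = 80%, social housing 85/100 = 85%.
Each respondent's weight = sampled/responded in their class; summing within a class gives n_sampled, so:
  owner-occupied: 120 × 54.2 = 6504
  private rental: 340 × 17.1 = 5814
  social housing: 100 × 22.9 = 2290
Adjusted estimate = 14,608 / 560 = 26.0857 → 26.1%.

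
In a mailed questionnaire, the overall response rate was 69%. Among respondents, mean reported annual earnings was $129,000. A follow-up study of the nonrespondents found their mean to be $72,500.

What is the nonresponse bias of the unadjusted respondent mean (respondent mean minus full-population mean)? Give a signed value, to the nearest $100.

Nonresponse fraction = 1 − 0.69 = 0.31.
Bias = (nonresponse fraction) × (respondent mean − nonrespondent mean)
     = 0.31 × (129,000 − 72,500) = 0.31 × 56,500 = 17,515.

+$17,500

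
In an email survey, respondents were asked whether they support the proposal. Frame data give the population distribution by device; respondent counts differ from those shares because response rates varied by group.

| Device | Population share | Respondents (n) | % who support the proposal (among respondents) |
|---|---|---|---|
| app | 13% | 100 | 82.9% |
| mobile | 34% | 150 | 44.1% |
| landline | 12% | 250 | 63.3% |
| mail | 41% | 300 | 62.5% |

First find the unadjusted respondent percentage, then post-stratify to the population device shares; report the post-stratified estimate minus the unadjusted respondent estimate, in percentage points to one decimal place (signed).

-2.9 percentage points

Without adjustment, the pooled respondent share is:
  (100/800)×82.9 + (150/800)×44.1 + (250/800)×63.3 + (300/800)×62.5 = 61.85%
Reweighting by population device shares:
  0.13×82.9 + 0.34×44.1 + 0.12×63.3 + 0.41×62.5 = 58.992%
Difference = 58.992 − 61.85 = -2.858 pp.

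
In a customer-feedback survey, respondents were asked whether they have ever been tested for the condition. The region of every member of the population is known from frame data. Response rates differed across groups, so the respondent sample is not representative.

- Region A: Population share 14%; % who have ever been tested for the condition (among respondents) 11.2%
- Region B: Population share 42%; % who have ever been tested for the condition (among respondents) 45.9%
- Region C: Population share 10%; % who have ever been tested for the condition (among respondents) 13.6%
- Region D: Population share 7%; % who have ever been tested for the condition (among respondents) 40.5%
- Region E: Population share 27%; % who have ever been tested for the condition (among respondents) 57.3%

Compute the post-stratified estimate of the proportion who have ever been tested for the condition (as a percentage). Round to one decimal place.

40.5%

Post-stratification weights by population share, not respondent share:
  Region A: 0.14 × 11.2 = 1.568
  Region B: 0.42 × 45.9 = 19.278
  Region C: 0.1 × 13.6 = 1.36
  Region D: 0.07 × 40.5 = 2.835
  Region E: 0.27 × 57.3 = 15.471
Post-stratified estimate = 40.512 → 40.5%.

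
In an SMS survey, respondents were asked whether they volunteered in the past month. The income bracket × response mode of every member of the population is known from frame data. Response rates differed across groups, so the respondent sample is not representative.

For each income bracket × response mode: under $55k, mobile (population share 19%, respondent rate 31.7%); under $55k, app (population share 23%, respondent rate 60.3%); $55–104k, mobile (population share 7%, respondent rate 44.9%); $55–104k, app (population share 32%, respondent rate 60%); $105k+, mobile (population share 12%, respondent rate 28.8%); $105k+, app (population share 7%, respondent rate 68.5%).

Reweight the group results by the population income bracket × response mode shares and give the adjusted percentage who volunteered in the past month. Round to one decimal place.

50.5%

Reweight to the known income bracket × response mode distribution:
  under $55k, mobile: 0.19 × 31.7 = 6.023
  under $55k, app: 0.23 × 60.3 = 13.869
  $55–104k, mobile: 0.07 × 44.9 = 3.143
  $55–104k, app: 0.32 × 60 = 19.2
  $105k+, mobile: 0.12 × 28.8 = 3.456
  $105k+, app: 0.07 × 68.5 = 4.795
Post-stratified estimate = 50.486 → 50.5%.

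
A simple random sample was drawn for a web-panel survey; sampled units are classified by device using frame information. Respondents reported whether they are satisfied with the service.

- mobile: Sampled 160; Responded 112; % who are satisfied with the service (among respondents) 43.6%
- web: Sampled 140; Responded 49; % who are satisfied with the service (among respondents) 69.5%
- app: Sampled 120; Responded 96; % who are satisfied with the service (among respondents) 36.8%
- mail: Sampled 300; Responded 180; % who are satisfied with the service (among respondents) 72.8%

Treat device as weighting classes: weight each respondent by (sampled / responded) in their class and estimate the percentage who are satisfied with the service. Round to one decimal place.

Class response rates: mobile 112/160 = 70%, web 49/140 = 35%, app 96/120 = 80%, mail 180/300 = 60%.
Inverse-response-rate weighting restores each class to its sampled count, so class totals weight by n_sampled:
  mobile: 160 × 43.6 = 6976
  web: 140 × 69.5 = 9730
  app: 120 × 36.8 = 4416
  mail: 300 × 72.8 = 21,840
Adjusted estimate = 42,962 / 720 = 59.6694 → 59.7%.

59.7%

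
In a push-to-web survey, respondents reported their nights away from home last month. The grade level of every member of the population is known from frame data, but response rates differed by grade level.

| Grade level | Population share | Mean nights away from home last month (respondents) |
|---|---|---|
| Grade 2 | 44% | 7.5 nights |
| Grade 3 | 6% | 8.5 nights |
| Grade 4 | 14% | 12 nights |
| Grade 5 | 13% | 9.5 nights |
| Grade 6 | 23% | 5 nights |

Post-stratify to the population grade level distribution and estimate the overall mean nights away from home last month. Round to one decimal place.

7.9

Weight each group's respondent value by its population share:
  Grade 2: 0.44 × 7.5 = 3.3
  Grade 3: 0.06 × 8.5 = 0.51
  Grade 4: 0.14 × 12 = 1.68
  Grade 5: 0.13 × 9.5 = 1.235
  Grade 6: 0.23 × 5 = 1.15
Post-stratified estimate = 7.875 → 7.9.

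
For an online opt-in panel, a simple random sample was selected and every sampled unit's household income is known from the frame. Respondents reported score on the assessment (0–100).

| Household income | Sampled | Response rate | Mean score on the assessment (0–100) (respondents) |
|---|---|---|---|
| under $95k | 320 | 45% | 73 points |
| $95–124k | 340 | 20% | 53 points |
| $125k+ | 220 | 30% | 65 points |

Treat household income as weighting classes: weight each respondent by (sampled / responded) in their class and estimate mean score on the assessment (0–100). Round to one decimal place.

Each respondent's weight = sampled/responded in their class; summing within a class gives n_sampled, so:
  under $95k: 320 × 73 = 23,360
  $95–124k: 340 × 53 = 18,020
  $125k+: 220 × 65 = 14,300
Adjusted estimate = 55,680 / 880 = 63.2727 → 63.3.

63.3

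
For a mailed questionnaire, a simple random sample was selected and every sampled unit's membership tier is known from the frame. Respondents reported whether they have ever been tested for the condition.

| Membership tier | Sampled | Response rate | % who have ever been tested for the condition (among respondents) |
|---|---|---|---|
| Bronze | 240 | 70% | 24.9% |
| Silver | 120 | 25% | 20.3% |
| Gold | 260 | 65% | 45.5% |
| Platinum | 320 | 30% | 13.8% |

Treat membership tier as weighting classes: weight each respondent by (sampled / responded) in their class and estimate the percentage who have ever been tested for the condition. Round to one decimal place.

Inverse-response-rate weighting restores each class to its sampled count, so class totals weight by n_sampled:
  Bronze: 240 × 24.9 = 5976
  Silver: 120 × 20.3 = 2436
  Gold: 260 × 45.5 = 11,830
  Platinum: 320 × 13.8 = 4416
Adjusted estimate = 24,658 / 940 = 26.2319 → 26.2%.

26.2%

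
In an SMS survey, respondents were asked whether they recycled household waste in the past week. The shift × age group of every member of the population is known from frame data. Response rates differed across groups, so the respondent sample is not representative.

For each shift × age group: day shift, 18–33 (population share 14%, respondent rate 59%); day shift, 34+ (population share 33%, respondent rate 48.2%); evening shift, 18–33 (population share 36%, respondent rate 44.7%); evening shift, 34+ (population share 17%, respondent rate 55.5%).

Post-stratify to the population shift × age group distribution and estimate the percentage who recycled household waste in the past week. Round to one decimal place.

Post-stratification weights by population share, not respondent share:
  day shift, 18–33: 0.14 × 59 = 8.26
  day shift, 34+: 0.33 × 48.2 = 15.906
  evening shift, 18–33: 0.36 × 44.7 = 16.092
  evening shift, 34+: 0.17 × 55.5 = 9.435
Post-stratified estimate = 49.693 → 49.7%.

49.7%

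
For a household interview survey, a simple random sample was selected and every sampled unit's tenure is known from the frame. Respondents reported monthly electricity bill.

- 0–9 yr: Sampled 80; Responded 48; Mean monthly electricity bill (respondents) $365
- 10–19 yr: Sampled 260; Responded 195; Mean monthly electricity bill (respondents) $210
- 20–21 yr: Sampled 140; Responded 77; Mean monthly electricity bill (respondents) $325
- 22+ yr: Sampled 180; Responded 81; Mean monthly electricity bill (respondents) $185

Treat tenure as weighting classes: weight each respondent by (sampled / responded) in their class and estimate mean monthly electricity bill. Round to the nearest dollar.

$246

Class response rates: 0–9 yr 48/80 = 60%, 10–19 yr 195/260 = 75%, 20–21 yr 77/140 = 55%, 22+ yr 81/180 = 45%.
Inverse-response-rate weighting restores each class to its sampled count, so class totals weight by n_sampled:
  0–9 yr: 80 × 365 = 29,200
  10–19 yr: 260 × 210 = 54,600
  20–21 yr: 140 × 325 = 45,500
  22+ yr: 180 × 185 = 33,300
Adjusted estimate = 162,600 / 660 = 246.364 → $246.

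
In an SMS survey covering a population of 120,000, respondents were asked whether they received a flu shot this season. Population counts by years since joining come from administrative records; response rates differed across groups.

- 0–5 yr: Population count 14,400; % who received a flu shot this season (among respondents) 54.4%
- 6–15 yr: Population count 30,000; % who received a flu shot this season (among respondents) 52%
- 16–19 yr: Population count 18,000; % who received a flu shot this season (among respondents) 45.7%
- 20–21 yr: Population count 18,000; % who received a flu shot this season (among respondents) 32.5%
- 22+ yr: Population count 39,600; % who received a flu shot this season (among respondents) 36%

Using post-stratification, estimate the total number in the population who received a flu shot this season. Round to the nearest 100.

51,800

Apply each group's respondent rate to its population count:
  0–5 yr: 14,400 × 54.4% = 7833.6
  6–15 yr: 30,000 × 52% = 15,600
  16–19 yr: 18,000 × 45.7% = 8226
  20–21 yr: 18,000 × 32.5% = 5850
  22+ yr: 39,600 × 36% = 14,256
Estimated total = 51765.6 → 51,800.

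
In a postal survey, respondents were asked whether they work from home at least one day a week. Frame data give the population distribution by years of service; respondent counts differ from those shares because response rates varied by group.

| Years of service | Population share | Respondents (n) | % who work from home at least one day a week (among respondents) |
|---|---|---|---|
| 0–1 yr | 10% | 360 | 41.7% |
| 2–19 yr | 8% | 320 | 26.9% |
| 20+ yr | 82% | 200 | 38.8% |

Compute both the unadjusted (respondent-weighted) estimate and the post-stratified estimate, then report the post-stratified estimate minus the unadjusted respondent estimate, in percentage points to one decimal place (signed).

Naive respondent-only estimate (weights = respondent counts):
  (360/880)×41.7 + (320/880)×26.9 + (200/880)×38.8 = 35.6591%
Post-stratifying to population shares instead:
  0.1×41.7 + 0.08×26.9 + 0.82×38.8 = 38.138%
Difference = 38.138 − 35.6591 = 2.4789 pp.

+2.5 percentage points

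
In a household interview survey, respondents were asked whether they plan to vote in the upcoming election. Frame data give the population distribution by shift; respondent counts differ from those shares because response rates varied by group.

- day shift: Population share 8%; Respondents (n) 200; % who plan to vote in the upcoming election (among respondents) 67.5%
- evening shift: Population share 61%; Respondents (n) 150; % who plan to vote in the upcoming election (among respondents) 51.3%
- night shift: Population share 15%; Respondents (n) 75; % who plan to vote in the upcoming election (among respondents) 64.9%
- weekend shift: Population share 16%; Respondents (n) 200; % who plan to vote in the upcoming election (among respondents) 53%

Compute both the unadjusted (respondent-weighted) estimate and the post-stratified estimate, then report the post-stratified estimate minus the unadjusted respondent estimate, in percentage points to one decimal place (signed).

-3.8 percentage points

Unadjusted (pooled respondent) estimate weights by respondent counts:
  (200/625)×67.5 + (150/625)×51.3 + (75/625)×64.9 + (200/625)×53 = 58.66%
Reweighting by population shift shares:
  0.08×67.5 + 0.61×51.3 + 0.15×64.9 + 0.16×53 = 54.908%
Difference = 54.908 − 58.66 = -3.752 pp.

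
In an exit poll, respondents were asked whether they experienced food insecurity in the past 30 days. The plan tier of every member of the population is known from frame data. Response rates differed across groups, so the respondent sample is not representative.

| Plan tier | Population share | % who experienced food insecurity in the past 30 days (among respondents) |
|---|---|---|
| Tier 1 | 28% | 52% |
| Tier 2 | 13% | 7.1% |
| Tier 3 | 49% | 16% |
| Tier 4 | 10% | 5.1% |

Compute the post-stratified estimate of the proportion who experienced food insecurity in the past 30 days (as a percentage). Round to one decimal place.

23.8%

Reweight to the known plan tier distribution:
  Tier 1: 0.28 × 52 = 14.56
  Tier 2: 0.13 × 7.1 = 0.923
  Tier 3: 0.49 × 16 = 7.84
  Tier 4: 0.1 × 5.1 = 0.51
Post-stratified estimate = 23.833 → 23.8%.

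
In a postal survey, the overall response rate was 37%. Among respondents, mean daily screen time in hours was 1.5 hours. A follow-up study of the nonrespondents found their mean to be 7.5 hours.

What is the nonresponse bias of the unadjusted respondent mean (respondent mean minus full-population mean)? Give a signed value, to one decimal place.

Nonresponse fraction = 1 − 0.37 = 0.63.
Bias = (nonresponse fraction) × (respondent mean − nonrespondent mean)
     = 0.63 × (1.5 − 7.5) = 0.63 × -6 = -3.78.

-3.8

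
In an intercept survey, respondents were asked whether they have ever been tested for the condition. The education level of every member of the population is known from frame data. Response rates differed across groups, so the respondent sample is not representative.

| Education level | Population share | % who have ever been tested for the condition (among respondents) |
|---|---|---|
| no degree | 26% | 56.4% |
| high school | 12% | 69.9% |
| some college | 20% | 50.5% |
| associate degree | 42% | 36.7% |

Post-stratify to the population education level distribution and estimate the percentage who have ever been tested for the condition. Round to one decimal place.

48.6%

Post-stratification weights by population share, not respondent share:
  no degree: 0.26 × 56.4 = 14.664
  high school: 0.12 × 69.9 = 8.388
  some college: 0.2 × 50.5 = 10.1
  associate degree: 0.42 × 36.7 = 15.414
Post-stratified estimate = 48.566 → 48.6%.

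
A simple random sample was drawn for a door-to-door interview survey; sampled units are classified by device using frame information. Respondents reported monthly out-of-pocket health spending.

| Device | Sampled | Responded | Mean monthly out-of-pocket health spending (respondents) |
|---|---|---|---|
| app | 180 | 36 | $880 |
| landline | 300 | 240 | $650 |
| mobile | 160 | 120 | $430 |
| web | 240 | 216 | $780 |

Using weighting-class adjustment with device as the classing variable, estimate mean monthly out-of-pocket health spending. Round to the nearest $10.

Class response rates: app 36/180 = 20%, landline 240/300 = 80%, mobile 120/160 = 75%, web 216/240 = 90%.
Each respondent's weight = sampled/responded in their class; summing within a class gives n_sampled, so:
  app: 180 × 880 = 158,400
  landline: 300 × 650 = 195,000
  mobile: 160 × 430 = 68,800
  web: 240 × 780 = 187,200
Adjusted estimate = 609,400 / 880 = 692.5 → $690.

$690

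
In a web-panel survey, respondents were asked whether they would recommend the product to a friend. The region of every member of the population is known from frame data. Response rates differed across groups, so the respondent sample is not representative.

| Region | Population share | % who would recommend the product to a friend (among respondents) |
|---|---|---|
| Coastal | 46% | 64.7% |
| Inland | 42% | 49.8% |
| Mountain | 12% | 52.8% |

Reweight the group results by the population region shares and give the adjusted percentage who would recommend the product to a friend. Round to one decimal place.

57.0%

Reweight to the known region distribution:
  Coastal: 0.46 × 64.7 = 29.762
  Inland: 0.42 × 49.8 = 20.916
  Mountain: 0.12 × 52.8 = 6.336
Post-stratified estimate = 57.014 → 57.0%.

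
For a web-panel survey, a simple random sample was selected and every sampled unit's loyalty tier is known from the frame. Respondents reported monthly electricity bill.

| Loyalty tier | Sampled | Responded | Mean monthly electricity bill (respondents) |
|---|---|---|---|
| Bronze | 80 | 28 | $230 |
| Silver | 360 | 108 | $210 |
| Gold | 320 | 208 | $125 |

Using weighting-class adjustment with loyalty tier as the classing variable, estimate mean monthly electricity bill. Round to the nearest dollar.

Response rates by class: Bronze 28/80 = 35%, Silver 108/360 = 30%, Gold 208/320 = 65%.
Each respondent's weight = sampled/responded in their class; summing within a class gives n_sampled, so:
  Bronze: 80 × 230 = 18,400
  Silver: 360 × 210 = 75,600
  Gold: 320 × 125 = 40,000
Adjusted estimate = 134,000 / 760 = 176.316 → $176.

$176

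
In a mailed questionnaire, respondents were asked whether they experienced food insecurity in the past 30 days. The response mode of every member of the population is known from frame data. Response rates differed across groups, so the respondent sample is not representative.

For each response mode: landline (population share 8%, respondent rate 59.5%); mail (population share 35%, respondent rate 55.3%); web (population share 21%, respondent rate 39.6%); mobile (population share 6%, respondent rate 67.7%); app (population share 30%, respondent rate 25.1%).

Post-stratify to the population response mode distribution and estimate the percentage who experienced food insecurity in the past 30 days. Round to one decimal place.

44.0%

Weight each group's respondent value by its population share:
  landline: 0.08 × 59.5 = 4.76
  mail: 0.35 × 55.3 = 19.355
  web: 0.21 × 39.6 = 8.316
  mobile: 0.06 × 67.7 = 4.062
  app: 0.3 × 25.1 = 7.53
Post-stratified estimate = 44.023 → 44.0%.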